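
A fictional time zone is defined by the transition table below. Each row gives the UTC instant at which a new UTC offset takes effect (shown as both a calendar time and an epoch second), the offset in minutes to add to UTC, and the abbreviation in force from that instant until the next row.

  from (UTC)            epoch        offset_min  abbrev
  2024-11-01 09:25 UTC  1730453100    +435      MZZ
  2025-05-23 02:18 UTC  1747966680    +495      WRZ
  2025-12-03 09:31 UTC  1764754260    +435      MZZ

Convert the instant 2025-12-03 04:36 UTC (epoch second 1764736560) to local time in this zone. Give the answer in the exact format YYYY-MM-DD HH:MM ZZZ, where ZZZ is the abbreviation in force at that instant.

Query: 2025-12-03 04:36 UTC
Rule 2/3 (WRZ, +08:15): 2025-05-23 02:18 UTC ≤ query < 2025-12-03 09:31 UTC
4·60 + 36 + 495 = 771 min
771 = 0·1440 + 771; 771 = 12·60 + 51 → 12:51, same day
→ 2025-12-03 12:51 WRZ

2025-12-03 12:51 WRZ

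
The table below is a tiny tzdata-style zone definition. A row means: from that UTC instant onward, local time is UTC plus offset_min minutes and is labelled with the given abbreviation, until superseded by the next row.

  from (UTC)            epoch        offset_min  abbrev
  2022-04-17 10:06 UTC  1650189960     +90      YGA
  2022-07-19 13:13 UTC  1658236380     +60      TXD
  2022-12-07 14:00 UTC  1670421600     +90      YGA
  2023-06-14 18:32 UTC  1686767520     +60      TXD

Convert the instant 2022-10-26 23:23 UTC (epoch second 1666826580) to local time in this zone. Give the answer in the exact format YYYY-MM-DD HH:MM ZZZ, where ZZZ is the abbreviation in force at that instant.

2022-10-27 00:23 TXD

Query: 2022-10-26 23:23 UTC
Rule 2/4 (TXD, +01:00): 2022-07-19 13:13 UTC ≤ query < 2022-12-07 14:00 UTC
23·60 + 23 + 60 = 1463 min
1463 = 1·1440 + 23; 23 = 0·60 + 23 → 00:23, 2022-10-26 + 1 day = 2022-10-27
→ 2022-10-27 00:23 TXD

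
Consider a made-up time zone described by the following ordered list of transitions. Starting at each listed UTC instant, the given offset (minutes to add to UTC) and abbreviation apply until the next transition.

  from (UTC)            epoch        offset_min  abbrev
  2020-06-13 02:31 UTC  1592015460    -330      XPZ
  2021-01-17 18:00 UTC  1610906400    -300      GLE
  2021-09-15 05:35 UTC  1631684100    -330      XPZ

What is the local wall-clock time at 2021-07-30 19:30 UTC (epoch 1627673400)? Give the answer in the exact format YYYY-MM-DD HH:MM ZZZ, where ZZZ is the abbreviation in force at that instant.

Query: 2021-07-30 19:30 UTC
Rule 2/3 (GLE, -05:00): 2021-01-17 18:00 UTC ≤ query < 2021-09-15 05:35 UTC
19·60 + 30 - 300 = 870 min
870 = 0·1440 + 870; 870 = 14·60 + 30 → 14:30, same day
→ 2021-07-30 14:30 GLE

2021-07-30 14:30 GLE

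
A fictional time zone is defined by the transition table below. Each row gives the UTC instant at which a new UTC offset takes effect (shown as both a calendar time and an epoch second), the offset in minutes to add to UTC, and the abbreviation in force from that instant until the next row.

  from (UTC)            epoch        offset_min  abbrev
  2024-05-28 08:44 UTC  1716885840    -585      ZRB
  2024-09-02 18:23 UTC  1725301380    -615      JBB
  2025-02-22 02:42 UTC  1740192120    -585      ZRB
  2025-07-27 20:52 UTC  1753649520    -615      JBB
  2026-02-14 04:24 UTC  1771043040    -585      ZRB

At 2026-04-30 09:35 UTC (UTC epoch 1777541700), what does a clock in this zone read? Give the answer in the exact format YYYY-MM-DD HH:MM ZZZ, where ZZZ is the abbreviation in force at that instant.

Query: 2026-04-30 09:35 UTC
Rule 5/5 (ZRB, -09:45): 2026-02-14 04:24 UTC ≤ query < +∞
9·60 + 35 - 585 = -10 min
-10 = -1·1440 + 1430; 1430 = 23·60 + 50 → 23:50, 2026-04-30 - 1 day = 2026-04-29
→ 2026-04-29 23:50 ZRB

2026-04-29 23:50 ZRB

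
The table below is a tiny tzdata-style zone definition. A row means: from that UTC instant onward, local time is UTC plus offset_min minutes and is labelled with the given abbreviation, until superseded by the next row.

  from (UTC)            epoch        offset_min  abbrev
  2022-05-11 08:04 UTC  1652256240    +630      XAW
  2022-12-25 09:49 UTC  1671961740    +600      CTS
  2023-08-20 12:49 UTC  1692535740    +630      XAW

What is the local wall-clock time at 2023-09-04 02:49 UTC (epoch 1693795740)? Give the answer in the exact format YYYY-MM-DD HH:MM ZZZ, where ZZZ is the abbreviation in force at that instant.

Query: 2023-09-04 02:49 UTC
Rule 3/3 (XAW, +10:30): 2023-08-20 12:49 UTC ≤ query < +∞
2·60 + 49 + 630 = 799 min
799 = 0·1440 + 799; 799 = 13·60 + 19 → 13:19, same day
→ 2023-09-04 13:19 XAW

2023-09-04 13:19 XAW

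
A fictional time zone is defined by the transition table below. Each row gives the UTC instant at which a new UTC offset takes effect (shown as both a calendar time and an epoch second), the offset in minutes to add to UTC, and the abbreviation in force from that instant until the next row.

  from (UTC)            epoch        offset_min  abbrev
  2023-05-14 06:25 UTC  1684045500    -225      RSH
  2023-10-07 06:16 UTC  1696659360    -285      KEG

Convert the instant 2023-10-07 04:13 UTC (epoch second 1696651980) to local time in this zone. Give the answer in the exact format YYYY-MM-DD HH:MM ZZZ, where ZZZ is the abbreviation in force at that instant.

2023-10-07 00:28 RSH

Query: 2023-10-07 04:13 UTC
Rule 1/2 (RSH, -03:45): 2023-05-14 06:25 UTC ≤ query < 2023-10-07 06:16 UTC
4·60 + 13 - 225 = 28 min
28 = 0·1440 + 28; 28 = 0·60 + 28 → 00:28, same day
→ 2023-10-07 00:28 RSH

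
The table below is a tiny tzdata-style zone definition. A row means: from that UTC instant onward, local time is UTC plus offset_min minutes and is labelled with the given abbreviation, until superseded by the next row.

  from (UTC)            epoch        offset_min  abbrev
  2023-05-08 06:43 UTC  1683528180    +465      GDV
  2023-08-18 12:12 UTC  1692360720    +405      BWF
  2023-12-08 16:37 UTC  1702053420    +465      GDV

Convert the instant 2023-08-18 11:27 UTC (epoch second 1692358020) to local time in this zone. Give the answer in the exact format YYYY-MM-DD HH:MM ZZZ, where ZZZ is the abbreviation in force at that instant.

2023-08-18 19:12 GDV

Query: 2023-08-18 11:27 UTC
Rule 1/3 (GDV, +07:45): 2023-05-08 06:43 UTC ≤ query < 2023-08-18 12:12 UTC
11·60 + 27 + 465 = 1152 min
1152 = 0·1440 + 1152; 1152 = 19·60 + 12 → 19:12, same day
→ 2023-08-18 19:12 GDV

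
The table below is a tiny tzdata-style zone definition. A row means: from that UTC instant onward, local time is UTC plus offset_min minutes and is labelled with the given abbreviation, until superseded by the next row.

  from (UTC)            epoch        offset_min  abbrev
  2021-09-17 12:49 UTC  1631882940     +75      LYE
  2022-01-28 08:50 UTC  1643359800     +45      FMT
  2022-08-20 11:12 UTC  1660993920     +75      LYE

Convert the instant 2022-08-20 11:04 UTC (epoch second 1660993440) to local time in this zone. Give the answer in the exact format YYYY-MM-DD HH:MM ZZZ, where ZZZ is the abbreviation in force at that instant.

2022-08-20 11:49 FMT

Query: 2022-08-20 11:04 UTC
Rule 2/3 (FMT, +00:45): 2022-01-28 08:50 UTC ≤ query < 2022-08-20 11:12 UTC
11·60 + 4 + 45 = 709 min
709 = 0·1440 + 709; 709 = 11·60 + 49 → 11:49, same day
→ 2022-08-20 11:49 FMT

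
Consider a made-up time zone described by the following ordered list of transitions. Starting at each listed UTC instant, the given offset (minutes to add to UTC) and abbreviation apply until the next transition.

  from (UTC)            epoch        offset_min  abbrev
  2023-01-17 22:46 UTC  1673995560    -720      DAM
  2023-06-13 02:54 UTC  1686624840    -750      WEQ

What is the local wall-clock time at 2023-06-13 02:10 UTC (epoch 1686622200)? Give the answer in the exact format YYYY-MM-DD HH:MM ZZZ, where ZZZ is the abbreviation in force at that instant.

Query: 2023-06-13 02:10 UTC
Rule 1/2 (DAM, -12:00): 2023-01-17 22:46 UTC ≤ query < 2023-06-13 02:54 UTC
2·60 + 10 - 720 = -590 min
-590 = -1·1440 + 850; 850 = 14·60 + 10 → 14:10, 2023-06-13 - 1 day = 2023-06-12
→ 2023-06-12 14:10 DAM

2023-06-12 14:10 DAM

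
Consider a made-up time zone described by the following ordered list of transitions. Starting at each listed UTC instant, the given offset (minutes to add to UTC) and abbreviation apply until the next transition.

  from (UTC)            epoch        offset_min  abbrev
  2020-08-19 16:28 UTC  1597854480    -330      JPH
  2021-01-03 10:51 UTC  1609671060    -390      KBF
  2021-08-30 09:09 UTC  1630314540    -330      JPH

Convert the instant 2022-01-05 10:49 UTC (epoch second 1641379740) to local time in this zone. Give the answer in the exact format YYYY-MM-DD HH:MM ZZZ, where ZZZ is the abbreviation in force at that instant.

Query: 2022-01-05 10:49 UTC
Rule 3/3 (JPH, -05:30): 2021-08-30 09:09 UTC ≤ query < +∞
10·60 + 49 - 330 = 319 min
319 = 0·1440 + 319; 319 = 5·60 + 19 → 05:19, same day
→ 2022-01-05 05:19 JPH

2022-01-05 05:19 JPH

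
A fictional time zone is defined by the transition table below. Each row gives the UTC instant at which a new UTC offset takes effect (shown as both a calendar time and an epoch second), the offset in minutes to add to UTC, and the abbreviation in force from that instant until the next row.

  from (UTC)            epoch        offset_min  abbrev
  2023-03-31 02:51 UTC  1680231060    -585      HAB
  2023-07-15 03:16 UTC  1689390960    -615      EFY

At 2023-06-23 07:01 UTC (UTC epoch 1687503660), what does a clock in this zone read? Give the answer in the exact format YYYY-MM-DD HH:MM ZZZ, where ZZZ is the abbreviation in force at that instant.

Query: 2023-06-23 07:01 UTC
Rule 1/2 (HAB, -09:45): 2023-03-31 02:51 UTC ≤ query < 2023-07-15 03:16 UTC
7·60 + 1 - 585 = -164 min
-164 = -1·1440 + 1276; 1276 = 21·60 + 16 → 21:16, 2023-06-23 - 1 day = 2023-06-22
→ 2023-06-22 21:16 HAB

2023-06-22 21:16 HAB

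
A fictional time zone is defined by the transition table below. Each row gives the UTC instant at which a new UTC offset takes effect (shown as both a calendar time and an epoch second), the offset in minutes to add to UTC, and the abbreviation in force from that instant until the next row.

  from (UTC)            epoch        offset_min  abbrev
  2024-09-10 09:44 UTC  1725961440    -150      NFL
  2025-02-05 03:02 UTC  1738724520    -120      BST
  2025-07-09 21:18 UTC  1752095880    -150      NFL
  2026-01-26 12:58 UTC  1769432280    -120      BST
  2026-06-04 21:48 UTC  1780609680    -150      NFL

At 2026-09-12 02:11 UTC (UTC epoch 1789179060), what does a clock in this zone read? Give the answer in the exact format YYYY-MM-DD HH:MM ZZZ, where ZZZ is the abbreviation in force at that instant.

Query: 2026-09-12 02:11 UTC
Rule 5/5 (NFL, -02:30): 2026-06-04 21:48 UTC ≤ query < +∞
2·60 + 11 - 150 = -19 min
-19 = -1·1440 + 1421; 1421 = 23·60 + 41 → 23:41, 2026-09-12 - 1 day = 2026-09-11
→ 2026-09-11 23:41 NFL

2026-09-11 23:41 NFL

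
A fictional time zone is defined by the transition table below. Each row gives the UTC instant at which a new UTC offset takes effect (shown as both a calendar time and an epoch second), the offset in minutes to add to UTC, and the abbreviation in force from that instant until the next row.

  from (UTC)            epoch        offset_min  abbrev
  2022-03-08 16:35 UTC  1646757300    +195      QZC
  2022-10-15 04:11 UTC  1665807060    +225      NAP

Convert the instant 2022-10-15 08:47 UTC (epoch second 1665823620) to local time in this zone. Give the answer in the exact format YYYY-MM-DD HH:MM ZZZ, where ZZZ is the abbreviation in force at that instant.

Query: 2022-10-15 08:47 UTC
Rule 2/2 (NAP, +03:45): 2022-10-15 04:11 UTC ≤ query < +∞
8·60 + 47 + 225 = 752 min
752 = 0·1440 + 752; 752 = 12·60 + 32 → 12:32, same day
→ 2022-10-15 12:32 NAP

2022-10-15 12:32 NAP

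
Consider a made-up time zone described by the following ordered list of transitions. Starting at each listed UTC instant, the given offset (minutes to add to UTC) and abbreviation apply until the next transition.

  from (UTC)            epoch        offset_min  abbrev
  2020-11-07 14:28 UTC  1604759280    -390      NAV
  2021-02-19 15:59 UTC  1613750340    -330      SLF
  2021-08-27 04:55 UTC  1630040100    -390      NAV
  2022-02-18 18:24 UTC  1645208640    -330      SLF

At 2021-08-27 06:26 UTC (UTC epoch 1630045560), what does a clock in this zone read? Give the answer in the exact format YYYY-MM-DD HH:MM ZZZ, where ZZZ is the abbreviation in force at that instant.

2021-08-26 23:56 NAV

Query: 2021-08-27 06:26 UTC
Rule 3/4 (NAV, -06:30): 2021-08-27 04:55 UTC ≤ query < 2022-02-18 18:24 UTC
6·60 + 26 - 390 = -4 min
-4 = -1·1440 + 1436; 1436 = 23·60 + 56 → 23:56, 2021-08-27 - 1 day = 2021-08-26
→ 2021-08-26 23:56 NAV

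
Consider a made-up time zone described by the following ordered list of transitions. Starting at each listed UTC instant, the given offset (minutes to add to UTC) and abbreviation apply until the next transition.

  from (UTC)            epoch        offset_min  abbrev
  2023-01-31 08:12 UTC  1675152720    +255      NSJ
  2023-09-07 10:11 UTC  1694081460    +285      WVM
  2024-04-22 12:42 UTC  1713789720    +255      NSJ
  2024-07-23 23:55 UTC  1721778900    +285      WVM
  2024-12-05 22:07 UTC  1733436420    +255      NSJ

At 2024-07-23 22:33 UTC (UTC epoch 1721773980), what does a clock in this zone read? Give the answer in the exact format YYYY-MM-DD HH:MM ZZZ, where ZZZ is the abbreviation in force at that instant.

2024-07-24 02:48 NSJ

Query: 2024-07-23 22:33 UTC
Rule 3/5 (NSJ, +04:15): 2024-04-22 12:42 UTC ≤ query < 2024-07-23 23:55 UTC
22·60 + 33 + 255 = 1608 min
1608 = 1·1440 + 168; 168 = 2·60 + 48 → 02:48, 2024-07-23 + 1 day = 2024-07-24
→ 2024-07-24 02:48 NSJ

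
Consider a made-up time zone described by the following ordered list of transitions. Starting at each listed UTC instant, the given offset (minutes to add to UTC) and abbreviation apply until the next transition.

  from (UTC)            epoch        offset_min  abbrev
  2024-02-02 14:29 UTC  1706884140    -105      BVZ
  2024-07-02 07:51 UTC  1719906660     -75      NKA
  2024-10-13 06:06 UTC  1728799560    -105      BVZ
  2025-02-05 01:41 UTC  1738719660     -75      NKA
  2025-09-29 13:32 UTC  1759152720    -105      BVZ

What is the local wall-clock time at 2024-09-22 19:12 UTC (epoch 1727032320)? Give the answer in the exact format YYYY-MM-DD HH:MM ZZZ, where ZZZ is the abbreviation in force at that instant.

2024-09-22 17:57 NKA

Query: 2024-09-22 19:12 UTC
Rule 2/5 (NKA, -01:15): 2024-07-02 07:51 UTC ≤ query < 2024-10-13 06:06 UTC
19·60 + 12 - 75 = 1077 min
1077 = 0·1440 + 1077; 1077 = 17·60 + 57 → 17:57, same day
→ 2024-09-22 17:57 NKA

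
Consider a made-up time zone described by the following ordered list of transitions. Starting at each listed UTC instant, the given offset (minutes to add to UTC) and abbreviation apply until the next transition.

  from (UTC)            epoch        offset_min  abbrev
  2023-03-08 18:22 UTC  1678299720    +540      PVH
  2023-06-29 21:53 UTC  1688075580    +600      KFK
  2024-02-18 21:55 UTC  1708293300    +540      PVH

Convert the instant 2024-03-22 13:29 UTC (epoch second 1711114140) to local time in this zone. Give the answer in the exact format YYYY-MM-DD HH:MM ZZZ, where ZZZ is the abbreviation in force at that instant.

Query: 2024-03-22 13:29 UTC
Rule 3/3 (PVH, +09:00): 2024-02-18 21:55 UTC ≤ query < +∞
13·60 + 29 + 540 = 1349 min
1349 = 0·1440 + 1349; 1349 = 22·60 + 29 → 22:29, same day
→ 2024-03-22 22:29 PVH

2024-03-22 22:29 PVH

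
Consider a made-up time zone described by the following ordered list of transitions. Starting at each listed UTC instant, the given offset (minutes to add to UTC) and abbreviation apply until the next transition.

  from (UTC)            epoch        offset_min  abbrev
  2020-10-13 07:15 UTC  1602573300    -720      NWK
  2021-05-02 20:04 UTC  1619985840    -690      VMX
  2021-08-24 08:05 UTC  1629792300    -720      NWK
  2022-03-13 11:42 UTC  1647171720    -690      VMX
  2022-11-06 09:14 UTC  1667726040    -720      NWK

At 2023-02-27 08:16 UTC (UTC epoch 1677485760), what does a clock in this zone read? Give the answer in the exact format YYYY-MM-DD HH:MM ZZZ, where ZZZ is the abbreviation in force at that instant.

2023-02-26 20:16 NWK

Query: 2023-02-27 08:16 UTC
Rule 5/5 (NWK, -12:00): 2022-11-06 09:14 UTC ≤ query < +∞
8·60 + 16 - 720 = -224 min
-224 = -1·1440 + 1216; 1216 = 20·60 + 16 → 20:16, 2023-02-27 - 1 day = 2023-02-26
→ 2023-02-26 20:16 NWK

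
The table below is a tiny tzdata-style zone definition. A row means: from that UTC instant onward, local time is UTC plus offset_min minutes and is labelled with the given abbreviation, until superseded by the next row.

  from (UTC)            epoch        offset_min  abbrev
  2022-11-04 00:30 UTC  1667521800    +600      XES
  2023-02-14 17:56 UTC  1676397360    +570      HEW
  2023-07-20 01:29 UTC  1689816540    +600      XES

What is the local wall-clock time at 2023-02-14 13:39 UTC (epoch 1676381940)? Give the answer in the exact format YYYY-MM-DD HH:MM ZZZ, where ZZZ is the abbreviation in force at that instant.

2023-02-14 23:39 XES

Query: 2023-02-14 13:39 UTC
Rule 1/3 (XES, +10:00): 2022-11-04 00:30 UTC ≤ query < 2023-02-14 17:56 UTC
13·60 + 39 + 600 = 1419 min
1419 = 0·1440 + 1419; 1419 = 23·60 + 39 → 23:39, same day
→ 2023-02-14 23:39 XES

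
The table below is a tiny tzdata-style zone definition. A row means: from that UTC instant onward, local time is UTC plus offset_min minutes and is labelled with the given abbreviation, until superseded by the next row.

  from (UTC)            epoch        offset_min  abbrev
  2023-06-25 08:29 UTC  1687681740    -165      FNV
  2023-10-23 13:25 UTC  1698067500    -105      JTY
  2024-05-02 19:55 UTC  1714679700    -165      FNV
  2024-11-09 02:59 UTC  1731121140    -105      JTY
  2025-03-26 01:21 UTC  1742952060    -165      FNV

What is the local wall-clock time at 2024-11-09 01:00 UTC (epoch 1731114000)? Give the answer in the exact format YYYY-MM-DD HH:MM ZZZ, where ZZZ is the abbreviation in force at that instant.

Query: 2024-11-09 01:00 UTC
Rule 3/5 (FNV, -02:45): 2024-05-02 19:55 UTC ≤ query < 2024-11-09 02:59 UTC
1·60 + 0 - 165 = -105 min
-105 = -1·1440 + 1335; 1335 = 22·60 + 15 → 22:15, 2024-11-09 - 1 day = 2024-11-08
→ 2024-11-08 22:15 FNV

2024-11-08 22:15 FNV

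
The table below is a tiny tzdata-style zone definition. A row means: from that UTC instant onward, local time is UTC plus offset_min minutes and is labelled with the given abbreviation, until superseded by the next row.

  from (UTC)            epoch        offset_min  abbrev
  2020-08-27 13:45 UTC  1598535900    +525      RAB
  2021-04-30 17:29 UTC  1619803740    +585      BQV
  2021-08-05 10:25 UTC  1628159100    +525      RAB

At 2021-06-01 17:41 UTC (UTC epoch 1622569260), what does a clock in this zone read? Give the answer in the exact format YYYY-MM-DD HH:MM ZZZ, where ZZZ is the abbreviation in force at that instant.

2021-06-02 03:26 BQV

Query: 2021-06-01 17:41 UTC
Rule 2/3 (BQV, +09:45): 2021-04-30 17:29 UTC ≤ query < 2021-08-05 10:25 UTC
17·60 + 41 + 585 = 1646 min
1646 = 1·1440 + 206; 206 = 3·60 + 26 → 03:26, 2021-06-01 + 1 day = 2021-06-02
→ 2021-06-02 03:26 BQV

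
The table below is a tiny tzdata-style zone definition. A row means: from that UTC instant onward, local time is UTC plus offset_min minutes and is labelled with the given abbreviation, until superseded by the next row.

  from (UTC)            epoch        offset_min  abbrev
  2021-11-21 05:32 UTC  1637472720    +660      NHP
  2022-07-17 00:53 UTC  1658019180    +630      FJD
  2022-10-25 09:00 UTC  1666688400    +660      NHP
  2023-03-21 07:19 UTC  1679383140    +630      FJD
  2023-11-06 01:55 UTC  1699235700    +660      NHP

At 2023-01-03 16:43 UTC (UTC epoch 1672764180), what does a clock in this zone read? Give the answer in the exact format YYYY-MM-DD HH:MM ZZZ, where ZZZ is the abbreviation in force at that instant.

2023-01-04 03:43 NHP

Query: 2023-01-03 16:43 UTC
Rule 3/5 (NHP, +11:00): 2022-10-25 09:00 UTC ≤ query < 2023-03-21 07:19 UTC
16·60 + 43 + 660 = 1663 min
1663 = 1·1440 + 223; 223 = 3·60 + 43 → 03:43, 2023-01-03 + 1 day = 2023-01-04
→ 2023-01-04 03:43 NHP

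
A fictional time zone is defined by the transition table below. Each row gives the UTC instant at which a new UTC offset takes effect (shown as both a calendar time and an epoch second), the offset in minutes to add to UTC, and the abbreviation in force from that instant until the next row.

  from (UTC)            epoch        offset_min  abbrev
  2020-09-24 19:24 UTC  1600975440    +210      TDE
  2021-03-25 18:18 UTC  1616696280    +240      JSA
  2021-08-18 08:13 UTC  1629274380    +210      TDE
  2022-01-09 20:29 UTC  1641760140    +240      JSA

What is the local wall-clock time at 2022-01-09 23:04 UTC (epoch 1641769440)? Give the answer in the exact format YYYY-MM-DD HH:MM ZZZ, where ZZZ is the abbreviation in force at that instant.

2022-01-10 03:04 JSA

Query: 2022-01-09 23:04 UTC
Rule 4/4 (JSA, +04:00): 2022-01-09 20:29 UTC ≤ query < +∞
23·60 + 4 + 240 = 1624 min
1624 = 1·1440 + 184; 184 = 3·60 + 4 → 03:04, 2022-01-09 + 1 day = 2022-01-10
→ 2022-01-10 03:04 JSA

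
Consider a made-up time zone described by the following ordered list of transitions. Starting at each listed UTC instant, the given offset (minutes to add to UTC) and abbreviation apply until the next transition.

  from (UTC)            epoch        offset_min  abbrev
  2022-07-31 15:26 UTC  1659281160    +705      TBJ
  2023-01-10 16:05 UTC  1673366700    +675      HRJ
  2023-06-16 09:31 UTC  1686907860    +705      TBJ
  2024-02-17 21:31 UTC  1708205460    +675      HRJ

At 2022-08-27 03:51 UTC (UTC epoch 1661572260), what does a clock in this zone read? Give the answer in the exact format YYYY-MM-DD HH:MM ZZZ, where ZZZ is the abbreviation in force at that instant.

Query: 2022-08-27 03:51 UTC
Rule 1/4 (TBJ, +11:45): 2022-07-31 15:26 UTC ≤ query < 2023-01-10 16:05 UTC
3·60 + 51 + 705 = 936 min
936 = 0·1440 + 936; 936 = 15·60 + 36 → 15:36, same day
→ 2022-08-27 15:36 TBJ

2022-08-27 15:36 TBJ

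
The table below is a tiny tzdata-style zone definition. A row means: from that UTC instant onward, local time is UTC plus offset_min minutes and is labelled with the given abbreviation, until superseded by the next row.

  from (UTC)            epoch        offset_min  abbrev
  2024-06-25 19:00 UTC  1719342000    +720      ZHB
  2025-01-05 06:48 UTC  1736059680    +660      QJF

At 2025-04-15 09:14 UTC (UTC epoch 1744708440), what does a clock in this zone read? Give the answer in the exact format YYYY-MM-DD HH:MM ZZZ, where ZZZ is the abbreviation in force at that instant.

Query: 2025-04-15 09:14 UTC
Rule 2/2 (QJF, +11:00): 2025-01-05 06:48 UTC ≤ query < +∞
9·60 + 14 + 660 = 1214 min
1214 = 0·1440 + 1214; 1214 = 20·60 + 14 → 20:14, same day
→ 2025-04-15 20:14 QJF

2025-04-15 20:14 QJF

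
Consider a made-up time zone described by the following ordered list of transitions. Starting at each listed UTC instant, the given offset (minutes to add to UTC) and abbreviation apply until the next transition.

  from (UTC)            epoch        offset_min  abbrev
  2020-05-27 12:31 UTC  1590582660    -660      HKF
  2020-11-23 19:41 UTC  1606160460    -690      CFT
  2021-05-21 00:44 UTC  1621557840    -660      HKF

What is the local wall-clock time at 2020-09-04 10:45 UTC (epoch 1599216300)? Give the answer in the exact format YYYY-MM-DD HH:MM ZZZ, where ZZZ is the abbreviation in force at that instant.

2020-09-03 23:45 HKF

Query: 2020-09-04 10:45 UTC
Rule 1/3 (HKF, -11:00): 2020-05-27 12:31 UTC ≤ query < 2020-11-23 19:41 UTC
10·60 + 45 - 660 = -15 min
-15 = -1·1440 + 1425; 1425 = 23·60 + 45 → 23:45, 2020-09-04 - 1 day = 2020-09-03
→ 2020-09-03 23:45 HKF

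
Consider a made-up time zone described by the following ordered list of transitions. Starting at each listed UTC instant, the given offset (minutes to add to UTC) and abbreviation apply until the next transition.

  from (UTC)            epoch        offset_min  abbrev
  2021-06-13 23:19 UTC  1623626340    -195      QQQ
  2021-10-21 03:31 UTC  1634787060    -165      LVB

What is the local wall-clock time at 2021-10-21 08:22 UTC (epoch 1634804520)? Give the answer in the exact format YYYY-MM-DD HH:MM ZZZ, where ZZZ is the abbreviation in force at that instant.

Query: 2021-10-21 08:22 UTC
Rule 2/2 (LVB, -02:45): 2021-10-21 03:31 UTC ≤ query < +∞
8·60 + 22 - 165 = 337 min
337 = 0·1440 + 337; 337 = 5·60 + 37 → 05:37, same day
→ 2021-10-21 05:37 LVB

2021-10-21 05:37 LVB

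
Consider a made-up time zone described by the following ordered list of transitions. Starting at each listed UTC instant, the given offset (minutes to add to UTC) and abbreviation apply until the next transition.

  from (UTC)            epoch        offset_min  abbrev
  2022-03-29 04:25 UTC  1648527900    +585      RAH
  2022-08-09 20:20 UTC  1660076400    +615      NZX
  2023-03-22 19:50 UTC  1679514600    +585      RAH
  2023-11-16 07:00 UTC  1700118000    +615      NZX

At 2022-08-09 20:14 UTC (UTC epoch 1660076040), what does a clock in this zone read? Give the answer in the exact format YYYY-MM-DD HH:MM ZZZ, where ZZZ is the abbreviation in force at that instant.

2022-08-10 05:59 RAH

Query: 2022-08-09 20:14 UTC
Rule 1/4 (RAH, +09:45): 2022-03-29 04:25 UTC ≤ query < 2022-08-09 20:20 UTC
20·60 + 14 + 585 = 1799 min
1799 = 1·1440 + 359; 359 = 5·60 + 59 → 05:59, 2022-08-09 + 1 day = 2022-08-10
→ 2022-08-10 05:59 RAH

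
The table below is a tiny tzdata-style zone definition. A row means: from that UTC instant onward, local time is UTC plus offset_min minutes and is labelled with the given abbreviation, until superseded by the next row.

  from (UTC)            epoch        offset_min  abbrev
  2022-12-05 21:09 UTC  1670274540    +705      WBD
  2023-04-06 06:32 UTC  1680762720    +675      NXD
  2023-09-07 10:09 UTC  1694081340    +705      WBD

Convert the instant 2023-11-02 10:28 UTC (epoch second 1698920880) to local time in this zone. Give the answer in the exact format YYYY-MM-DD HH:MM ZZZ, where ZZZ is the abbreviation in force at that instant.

2023-11-02 22:13 WBD

Query: 2023-11-02 10:28 UTC
Rule 3/3 (WBD, +11:45): 2023-09-07 10:09 UTC ≤ query < +∞
10·60 + 28 + 705 = 1333 min
1333 = 0·1440 + 1333; 1333 = 22·60 + 13 → 22:13, same day
→ 2023-11-02 22:13 WBD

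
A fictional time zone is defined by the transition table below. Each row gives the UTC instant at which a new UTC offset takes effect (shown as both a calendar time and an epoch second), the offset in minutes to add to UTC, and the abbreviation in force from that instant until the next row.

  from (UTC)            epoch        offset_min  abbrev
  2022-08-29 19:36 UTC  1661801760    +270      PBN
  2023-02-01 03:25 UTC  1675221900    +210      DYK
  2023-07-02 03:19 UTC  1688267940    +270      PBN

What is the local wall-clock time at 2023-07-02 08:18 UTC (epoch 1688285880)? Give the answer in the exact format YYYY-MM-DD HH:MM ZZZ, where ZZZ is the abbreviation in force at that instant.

2023-07-02 12:48 PBN

Query: 2023-07-02 08:18 UTC
Rule 3/3 (PBN, +04:30): 2023-07-02 03:19 UTC ≤ query < +∞
8·60 + 18 + 270 = 768 min
768 = 0·1440 + 768; 768 = 12·60 + 48 → 12:48, same day
→ 2023-07-02 12:48 PBN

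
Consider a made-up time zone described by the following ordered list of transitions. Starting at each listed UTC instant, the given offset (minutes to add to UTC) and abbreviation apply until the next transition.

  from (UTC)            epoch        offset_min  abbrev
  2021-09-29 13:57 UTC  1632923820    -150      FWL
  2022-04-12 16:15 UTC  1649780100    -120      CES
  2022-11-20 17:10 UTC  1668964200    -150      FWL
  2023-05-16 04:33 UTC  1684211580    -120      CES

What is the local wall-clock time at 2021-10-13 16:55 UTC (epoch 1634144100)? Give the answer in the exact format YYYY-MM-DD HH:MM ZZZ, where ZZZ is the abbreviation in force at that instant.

2021-10-13 14:25 FWL

Query: 2021-10-13 16:55 UTC
Rule 1/4 (FWL, -02:30): 2021-09-29 13:57 UTC ≤ query < 2022-04-12 16:15 UTC
16·60 + 55 - 150 = 865 min
865 = 0·1440 + 865; 865 = 14·60 + 25 → 14:25, same day
→ 2021-10-13 14:25 FWL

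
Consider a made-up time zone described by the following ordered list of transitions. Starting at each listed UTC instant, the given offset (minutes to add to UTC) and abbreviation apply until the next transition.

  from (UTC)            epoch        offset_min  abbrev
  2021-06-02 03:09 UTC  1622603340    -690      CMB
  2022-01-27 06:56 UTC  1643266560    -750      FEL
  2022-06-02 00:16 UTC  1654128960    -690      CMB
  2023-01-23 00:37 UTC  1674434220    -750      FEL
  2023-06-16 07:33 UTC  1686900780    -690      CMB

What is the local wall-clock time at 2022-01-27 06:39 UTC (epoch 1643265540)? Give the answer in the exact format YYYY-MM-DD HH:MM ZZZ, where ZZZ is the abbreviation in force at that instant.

2022-01-26 19:09 CMB

Query: 2022-01-27 06:39 UTC
Rule 1/5 (CMB, -11:30): 2021-06-02 03:09 UTC ≤ query < 2022-01-27 06:56 UTC
6·60 + 39 - 690 = -291 min
-291 = -1·1440 + 1149; 1149 = 19·60 + 9 → 19:09, 2022-01-27 - 1 day = 2022-01-26
→ 2022-01-26 19:09 CMB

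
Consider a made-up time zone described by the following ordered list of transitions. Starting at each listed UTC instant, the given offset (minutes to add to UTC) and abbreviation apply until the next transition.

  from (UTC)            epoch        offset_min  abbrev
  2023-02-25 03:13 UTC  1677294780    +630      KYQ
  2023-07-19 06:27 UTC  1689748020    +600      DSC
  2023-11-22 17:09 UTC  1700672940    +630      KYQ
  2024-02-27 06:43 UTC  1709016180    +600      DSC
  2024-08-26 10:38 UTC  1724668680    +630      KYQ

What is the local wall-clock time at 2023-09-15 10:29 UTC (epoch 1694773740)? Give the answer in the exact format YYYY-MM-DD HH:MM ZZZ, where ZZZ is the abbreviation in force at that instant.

2023-09-15 20:29 DSC

Query: 2023-09-15 10:29 UTC
Rule 2/5 (DSC, +10:00): 2023-07-19 06:27 UTC ≤ query < 2023-11-22 17:09 UTC
10·60 + 29 + 600 = 1229 min
1229 = 0·1440 + 1229; 1229 = 20·60 + 29 → 20:29, same day
→ 2023-09-15 20:29 DSC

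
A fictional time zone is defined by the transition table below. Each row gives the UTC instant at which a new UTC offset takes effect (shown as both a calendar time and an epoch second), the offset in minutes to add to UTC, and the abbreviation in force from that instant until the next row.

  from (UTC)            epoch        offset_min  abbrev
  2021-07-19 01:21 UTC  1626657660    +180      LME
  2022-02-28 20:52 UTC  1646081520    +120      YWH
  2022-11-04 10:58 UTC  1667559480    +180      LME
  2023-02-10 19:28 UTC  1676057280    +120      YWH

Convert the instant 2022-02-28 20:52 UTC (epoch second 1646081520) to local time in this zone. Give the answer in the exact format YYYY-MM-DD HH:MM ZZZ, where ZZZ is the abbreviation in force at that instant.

Query: 2022-02-28 20:52 UTC
Rule 2/4 (YWH, +02:00): 2022-02-28 20:52 UTC ≤ query < 2022-11-04 10:58 UTC
20·60 + 52 + 120 = 1372 min
1372 = 0·1440 + 1372; 1372 = 22·60 + 52 → 22:52, same day
→ 2022-02-28 22:52 YWH

2022-02-28 22:52 YWH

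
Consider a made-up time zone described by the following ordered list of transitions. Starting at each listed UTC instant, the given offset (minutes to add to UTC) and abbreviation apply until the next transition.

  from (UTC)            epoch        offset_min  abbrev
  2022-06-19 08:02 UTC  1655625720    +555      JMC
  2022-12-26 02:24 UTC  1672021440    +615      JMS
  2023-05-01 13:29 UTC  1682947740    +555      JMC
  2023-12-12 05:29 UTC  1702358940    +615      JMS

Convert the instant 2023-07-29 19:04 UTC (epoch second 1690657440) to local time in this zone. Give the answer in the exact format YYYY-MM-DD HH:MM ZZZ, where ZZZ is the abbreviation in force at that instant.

Query: 2023-07-29 19:04 UTC
Rule 3/4 (JMC, +09:15): 2023-05-01 13:29 UTC ≤ query < 2023-12-12 05:29 UTC
19·60 + 4 + 555 = 1699 min
1699 = 1·1440 + 259; 259 = 4·60 + 19 → 04:19, 2023-07-29 + 1 day = 2023-07-30
→ 2023-07-30 04:19 JMC

2023-07-30 04:19 JMC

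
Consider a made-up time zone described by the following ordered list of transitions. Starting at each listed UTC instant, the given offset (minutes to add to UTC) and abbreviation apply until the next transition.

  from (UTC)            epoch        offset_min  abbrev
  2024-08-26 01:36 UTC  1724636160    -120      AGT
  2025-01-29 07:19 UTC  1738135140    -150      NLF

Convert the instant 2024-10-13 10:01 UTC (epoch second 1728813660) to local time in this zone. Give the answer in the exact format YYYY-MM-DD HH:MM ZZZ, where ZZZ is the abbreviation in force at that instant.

2024-10-13 08:01 AGT

Query: 2024-10-13 10:01 UTC
Rule 1/2 (AGT, -02:00): 2024-08-26 01:36 UTC ≤ query < 2025-01-29 07:19 UTC
10·60 + 1 - 120 = 481 min
481 = 0·1440 + 481; 481 = 8·60 + 1 → 08:01, same day
→ 2024-10-13 08:01 AGT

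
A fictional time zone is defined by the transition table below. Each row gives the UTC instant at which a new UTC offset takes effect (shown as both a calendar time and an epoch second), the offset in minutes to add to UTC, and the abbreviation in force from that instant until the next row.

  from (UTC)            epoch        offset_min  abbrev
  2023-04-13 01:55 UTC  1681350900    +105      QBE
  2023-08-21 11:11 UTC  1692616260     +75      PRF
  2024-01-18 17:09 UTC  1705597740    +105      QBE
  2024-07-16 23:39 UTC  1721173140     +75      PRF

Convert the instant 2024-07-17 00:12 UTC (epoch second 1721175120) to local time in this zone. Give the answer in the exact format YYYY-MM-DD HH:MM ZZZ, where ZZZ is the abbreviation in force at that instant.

2024-07-17 01:27 PRF

Query: 2024-07-17 00:12 UTC
Rule 4/4 (PRF, +01:15): 2024-07-16 23:39 UTC ≤ query < +∞
0·60 + 12 + 75 = 87 min
87 = 0·1440 + 87; 87 = 1·60 + 27 → 01:27, same day
→ 2024-07-17 01:27 PRF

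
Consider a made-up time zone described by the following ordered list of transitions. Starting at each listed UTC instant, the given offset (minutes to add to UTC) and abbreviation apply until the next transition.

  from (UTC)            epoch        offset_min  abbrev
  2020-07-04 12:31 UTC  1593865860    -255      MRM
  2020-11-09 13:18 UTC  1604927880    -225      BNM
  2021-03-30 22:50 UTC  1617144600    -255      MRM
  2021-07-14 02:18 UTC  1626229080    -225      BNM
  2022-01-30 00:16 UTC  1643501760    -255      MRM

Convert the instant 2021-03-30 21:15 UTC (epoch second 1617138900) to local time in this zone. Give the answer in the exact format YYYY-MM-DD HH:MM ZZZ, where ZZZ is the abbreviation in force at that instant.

2021-03-30 17:30 BNM

Query: 2021-03-30 21:15 UTC
Rule 2/5 (BNM, -03:45): 2020-11-09 13:18 UTC ≤ query < 2021-03-30 22:50 UTC
21·60 + 15 - 225 = 1050 min
1050 = 0·1440 + 1050; 1050 = 17·60 + 30 → 17:30, same day
→ 2021-03-30 17:30 BNM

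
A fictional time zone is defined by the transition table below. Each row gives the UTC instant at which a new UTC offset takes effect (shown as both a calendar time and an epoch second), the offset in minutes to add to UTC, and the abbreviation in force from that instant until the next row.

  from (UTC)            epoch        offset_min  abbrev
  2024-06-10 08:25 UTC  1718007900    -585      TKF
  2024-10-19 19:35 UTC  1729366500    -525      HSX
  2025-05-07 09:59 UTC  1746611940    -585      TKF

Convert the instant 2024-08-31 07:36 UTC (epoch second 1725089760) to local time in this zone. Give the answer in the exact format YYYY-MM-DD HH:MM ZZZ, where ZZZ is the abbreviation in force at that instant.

2024-08-30 21:51 TKF

Query: 2024-08-31 07:36 UTC
Rule 1/3 (TKF, -09:45): 2024-06-10 08:25 UTC ≤ query < 2024-10-19 19:35 UTC
7·60 + 36 - 585 = -129 min
-129 = -1·1440 + 1311; 1311 = 21·60 + 51 → 21:51, 2024-08-31 - 1 day = 2024-08-30
→ 2024-08-30 21:51 TKF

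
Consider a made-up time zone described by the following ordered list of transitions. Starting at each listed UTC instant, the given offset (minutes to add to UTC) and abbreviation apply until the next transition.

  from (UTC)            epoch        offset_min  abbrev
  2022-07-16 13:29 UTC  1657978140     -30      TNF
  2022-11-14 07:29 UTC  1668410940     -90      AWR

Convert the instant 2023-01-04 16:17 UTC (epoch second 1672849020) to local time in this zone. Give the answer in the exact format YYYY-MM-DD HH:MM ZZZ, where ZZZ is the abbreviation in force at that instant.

2023-01-04 14:47 AWR

Query: 2023-01-04 16:17 UTC
Rule 2/2 (AWR, -01:30): 2022-11-14 07:29 UTC ≤ query < +∞
16·60 + 17 - 90 = 887 min
887 = 0·1440 + 887; 887 = 14·60 + 47 → 14:47, same day
→ 2023-01-04 14:47 AWR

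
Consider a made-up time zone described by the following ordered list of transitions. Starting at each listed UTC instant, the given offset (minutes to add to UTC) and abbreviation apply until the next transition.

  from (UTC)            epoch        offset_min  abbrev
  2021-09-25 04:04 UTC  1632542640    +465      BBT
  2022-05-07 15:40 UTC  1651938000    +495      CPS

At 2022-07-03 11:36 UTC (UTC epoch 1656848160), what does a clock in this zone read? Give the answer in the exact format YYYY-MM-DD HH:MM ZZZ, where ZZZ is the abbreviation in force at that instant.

Query: 2022-07-03 11:36 UTC
Rule 2/2 (CPS, +08:15): 2022-05-07 15:40 UTC ≤ query < +∞
11·60 + 36 + 495 = 1191 min
1191 = 0·1440 + 1191; 1191 = 19·60 + 51 → 19:51, same day
→ 2022-07-03 19:51 CPS

2022-07-03 19:51 CPS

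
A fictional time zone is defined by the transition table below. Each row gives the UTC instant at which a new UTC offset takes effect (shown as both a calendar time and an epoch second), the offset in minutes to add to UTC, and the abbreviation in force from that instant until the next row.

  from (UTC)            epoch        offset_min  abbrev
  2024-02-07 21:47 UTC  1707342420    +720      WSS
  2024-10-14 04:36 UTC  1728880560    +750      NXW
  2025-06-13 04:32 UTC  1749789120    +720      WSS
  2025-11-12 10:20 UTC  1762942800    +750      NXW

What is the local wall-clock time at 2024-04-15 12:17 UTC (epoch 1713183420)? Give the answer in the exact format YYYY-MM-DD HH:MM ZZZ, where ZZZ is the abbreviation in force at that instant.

Query: 2024-04-15 12:17 UTC
Rule 1/4 (WSS, +12:00): 2024-02-07 21:47 UTC ≤ query < 2024-10-14 04:36 UTC
12·60 + 17 + 720 = 1457 min
1457 = 1·1440 + 17; 17 = 0·60 + 17 → 00:17, 2024-04-15 + 1 day = 2024-04-16
→ 2024-04-16 00:17 WSS

2024-04-16 00:17 WSS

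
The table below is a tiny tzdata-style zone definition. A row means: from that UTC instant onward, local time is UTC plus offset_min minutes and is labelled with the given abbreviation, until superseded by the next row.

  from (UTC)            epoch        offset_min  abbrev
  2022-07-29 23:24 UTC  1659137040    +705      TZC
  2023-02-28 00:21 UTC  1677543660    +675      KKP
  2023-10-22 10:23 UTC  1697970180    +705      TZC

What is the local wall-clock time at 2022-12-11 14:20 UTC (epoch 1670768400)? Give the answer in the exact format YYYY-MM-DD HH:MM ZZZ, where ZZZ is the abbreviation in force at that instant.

2022-12-12 02:05 TZC

Query: 2022-12-11 14:20 UTC
Rule 1/3 (TZC, +11:45): 2022-07-29 23:24 UTC ≤ query < 2023-02-28 00:21 UTC
14·60 + 20 + 705 = 1565 min
1565 = 1·1440 + 125; 125 = 2·60 + 5 → 02:05, 2022-12-11 + 1 day = 2022-12-12
→ 2022-12-12 02:05 TZC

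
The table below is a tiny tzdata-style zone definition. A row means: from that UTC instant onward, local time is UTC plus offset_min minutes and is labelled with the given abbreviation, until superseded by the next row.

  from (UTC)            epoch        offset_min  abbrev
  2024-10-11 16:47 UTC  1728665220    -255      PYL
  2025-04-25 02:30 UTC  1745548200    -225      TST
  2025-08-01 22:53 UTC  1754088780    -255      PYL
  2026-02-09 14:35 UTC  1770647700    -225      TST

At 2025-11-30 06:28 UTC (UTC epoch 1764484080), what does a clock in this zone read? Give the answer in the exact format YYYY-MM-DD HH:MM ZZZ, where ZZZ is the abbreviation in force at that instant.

Query: 2025-11-30 06:28 UTC
Rule 3/4 (PYL, -04:15): 2025-08-01 22:53 UTC ≤ query < 2026-02-09 14:35 UTC
6·60 + 28 - 255 = 133 min
133 = 0·1440 + 133; 133 = 2·60 + 13 → 02:13, same day
→ 2025-11-30 02:13 PYL

2025-11-30 02:13 PYL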